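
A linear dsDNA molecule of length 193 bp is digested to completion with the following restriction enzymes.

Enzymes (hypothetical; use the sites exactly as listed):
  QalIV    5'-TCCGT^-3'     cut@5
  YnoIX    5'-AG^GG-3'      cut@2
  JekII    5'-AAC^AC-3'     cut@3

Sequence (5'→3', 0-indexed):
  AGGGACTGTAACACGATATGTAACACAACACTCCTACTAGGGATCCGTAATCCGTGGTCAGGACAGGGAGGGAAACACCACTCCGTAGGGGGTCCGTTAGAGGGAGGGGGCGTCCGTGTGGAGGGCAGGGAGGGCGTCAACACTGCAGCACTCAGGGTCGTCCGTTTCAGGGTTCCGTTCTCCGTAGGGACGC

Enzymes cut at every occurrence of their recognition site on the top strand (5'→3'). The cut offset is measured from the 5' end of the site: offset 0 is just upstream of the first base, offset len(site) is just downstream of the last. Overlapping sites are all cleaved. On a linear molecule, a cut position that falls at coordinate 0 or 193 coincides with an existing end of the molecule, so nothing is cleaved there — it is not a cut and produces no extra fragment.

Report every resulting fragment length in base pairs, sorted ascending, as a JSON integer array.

Scan for sites:
  QalIV TCCGT/5: at [43, 50, 81, 92, 112, 160, 173, 180] ⇒ [48, 55, 86, 97, 117, 165, 178, 185]
  YnoIX AGGG/2: at [0, 38, 64, 68, 86, 100, 104, 121, 126, 130, 153, 168, 185] ⇒ [2, 40, 66, 70, 88, 102, 106, 123, 128, 132, 155, 170, 187]
  JekII AACAC/3: at [9, 21, 26, 73, 138] ⇒ [12, 24, 29, 76, 141]

All cut coordinates (distinct, sorted): [2, 12, 24, 29, 40, 48, 55, 66, 70, 76, 86, 88, 97, 102, 106, 117, 123, 128, 132, 141, 155, 165, 170, 178, 185, 187]

Fragment lengths:
  [0,2): 2 bp
  [2,12): 10 bp
  [12,24): 12 bp
  [24,29): 5 bp
  [29,40): 11 bp
  [40,48): 8 bp
  [48,55): 7 bp
  [55,66): 11 bp
  [66,70): 4 bp
  [70,76): 6 bp
  [76,86): 10 bp
  [86,88): 2 bp
  [88,97): 9 bp
  [97,102): 5 bp
  [102,106): 4 bp
  [106,117): 11 bp
  [117,123): 6 bp
  [123,128): 5 bp
  [128,132): 4 bp
  [132,141): 9 bp
  [141,155): 14 bp
  [155,165): 10 bp
  [165,170): 5 bp
  [170,178): 8 bp
  [178,185): 7 bp
  [185,187): 2 bp
  [187,193): 6 bp

[2,2,2,4,4,4,5,5,5,5,6,6,6,7,7,8,8,9,9,10,10,10,11,11,11,12,14]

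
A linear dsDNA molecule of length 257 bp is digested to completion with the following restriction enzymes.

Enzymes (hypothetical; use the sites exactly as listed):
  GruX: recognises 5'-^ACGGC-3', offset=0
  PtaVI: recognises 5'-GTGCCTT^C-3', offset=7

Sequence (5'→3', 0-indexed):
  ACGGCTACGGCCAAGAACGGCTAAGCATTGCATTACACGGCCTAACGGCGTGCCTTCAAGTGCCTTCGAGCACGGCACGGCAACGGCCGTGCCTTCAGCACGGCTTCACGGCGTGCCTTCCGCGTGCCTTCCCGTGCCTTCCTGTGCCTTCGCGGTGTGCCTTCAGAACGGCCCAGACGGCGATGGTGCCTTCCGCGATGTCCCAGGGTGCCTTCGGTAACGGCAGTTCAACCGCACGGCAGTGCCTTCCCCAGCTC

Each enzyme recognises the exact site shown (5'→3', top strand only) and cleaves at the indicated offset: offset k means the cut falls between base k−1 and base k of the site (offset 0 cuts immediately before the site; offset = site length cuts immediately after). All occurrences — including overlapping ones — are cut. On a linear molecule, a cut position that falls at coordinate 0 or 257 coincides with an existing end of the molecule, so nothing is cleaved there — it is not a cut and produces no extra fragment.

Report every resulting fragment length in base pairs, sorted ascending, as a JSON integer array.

Per-enzyme occurrences:
  GruX (ACGGC, off=0): starts [0, 6, 16, 36, 44, 71, 76, 82, 99, 107, 167, 176, 219, 235] → cuts [6, 16, 36, 44, 71, 76, 82, 99, 107, 167, 176, 219, 235] (position 0 is a terminus of the linear molecule — no cut)
  PtaVI (GTGCCTTC, off=7): starts [49, 59, 88, 112, 123, 133, 143, 156, 185, 207, 241] → cuts [56, 66, 95, 119, 130, 140, 150, 163, 192, 214, 248]

All cut coordinates (distinct, sorted): [6, 16, 36, 44, 56, 66, 71, 76, 82, 95, 99, 107, 119, 130, 140, 150, 163, 167, 176, 192, 214, 219, 235, 248]

Fragment lengths:
  [0,6): 6 bp
  [6,16): 10 bp
  [16,36): 20 bp
  [36,44): 8 bp
  [44,56): 12 bp
  [56,66): 10 bp
  [66,71): 5 bp
  [71,76): 5 bp
  [76,82): 6 bp
  [82,95): 13 bp
  [95,99): 4 bp
  [99,107): 8 bp
  [107,119): 12 bp
  [119,130): 11 bp
  [130,140): 10 bp
  [140,150): 10 bp
  [150,163): 13 bp
  [163,167): 4 bp
  [167,176): 9 bp
  [176,192): 16 bp
  [192,214): 22 bp
  [214,219): 5 bp
  [219,235): 16 bp
  [235,248): 13 bp
  [248,257): 9 bp

[4,4,5,5,5,6,6,8,8,9,9,10,10,10,10,11,12,12,13,13,13,16,16,20,22]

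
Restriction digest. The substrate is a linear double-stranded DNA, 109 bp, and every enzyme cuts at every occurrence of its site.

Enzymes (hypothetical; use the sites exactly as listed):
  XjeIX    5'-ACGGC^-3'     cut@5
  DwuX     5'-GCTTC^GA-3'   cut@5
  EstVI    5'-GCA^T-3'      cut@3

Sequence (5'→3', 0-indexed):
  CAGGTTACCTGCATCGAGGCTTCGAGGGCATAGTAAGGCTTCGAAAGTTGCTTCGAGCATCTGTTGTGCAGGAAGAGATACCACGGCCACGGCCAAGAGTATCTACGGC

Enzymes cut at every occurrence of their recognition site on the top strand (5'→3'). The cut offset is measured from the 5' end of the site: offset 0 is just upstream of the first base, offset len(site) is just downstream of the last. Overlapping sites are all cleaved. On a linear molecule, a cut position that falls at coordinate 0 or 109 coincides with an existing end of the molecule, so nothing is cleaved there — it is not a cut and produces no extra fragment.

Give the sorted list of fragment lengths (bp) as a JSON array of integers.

Site scan:
  XjeIX (ACGGC, off=5): starts [82, 88, 104] → cuts [87, 93] (position 109 is a terminus of the linear molecule — no cut)
  DwuX (GCTTCGA, off=5): starts [18, 37, 49] → cuts [23, 42, 54]
  EstVI (GCAT, off=3): starts [10, 27, 56] → cuts [13, 30, 59]

All cut coordinates (distinct, sorted): [13, 23, 30, 42, 54, 59, 87, 93]

Fragments:
  [0,13): 13 bp
  [13,23): 10 bp
  [23,30): 7 bp
  [30,42): 12 bp
  [42,54): 12 bp
  [54,59): 5 bp
  [59,87): 28 bp
  [87,93): 6 bp
  [93,109): 16 bp

[5,6,7,10,12,12,13,16,28]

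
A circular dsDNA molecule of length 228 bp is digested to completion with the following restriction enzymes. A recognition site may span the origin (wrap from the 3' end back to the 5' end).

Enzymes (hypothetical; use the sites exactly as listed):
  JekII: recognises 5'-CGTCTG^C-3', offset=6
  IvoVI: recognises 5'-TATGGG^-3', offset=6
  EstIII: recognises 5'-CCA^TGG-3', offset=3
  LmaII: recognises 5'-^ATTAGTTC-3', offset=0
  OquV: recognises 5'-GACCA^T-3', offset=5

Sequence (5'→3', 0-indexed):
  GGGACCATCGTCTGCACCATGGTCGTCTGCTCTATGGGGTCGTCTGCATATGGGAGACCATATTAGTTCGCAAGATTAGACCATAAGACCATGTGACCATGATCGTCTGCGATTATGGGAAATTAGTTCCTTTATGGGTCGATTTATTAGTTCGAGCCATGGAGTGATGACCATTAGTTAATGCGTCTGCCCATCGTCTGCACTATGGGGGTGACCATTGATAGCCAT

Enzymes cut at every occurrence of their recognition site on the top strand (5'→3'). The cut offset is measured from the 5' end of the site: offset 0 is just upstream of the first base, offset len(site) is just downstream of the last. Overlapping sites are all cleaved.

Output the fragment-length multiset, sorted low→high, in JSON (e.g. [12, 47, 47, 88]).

Per-enzyme occurrences:
  JekII CGTCTGC/6: at [8, 23, 40, 103, 183, 194] ⇒ [14, 29, 46, 109, 189, 200]
  IvoVI TATGGG/6: at [32, 48, 113, 132, 203] ⇒ [38, 54, 119, 138, 209]
  EstIII CCATGG/3: at [16, 156, 224] ⇒ [19, 159, 227]
  LmaII ATTAGTTC/0: at [61, 121, 145] ⇒ [61, 121, 145]
  OquV GACCAT/5: at [2, 55, 78, 86, 94, 168, 212] ⇒ [7, 60, 83, 91, 99, 173, 217]

All cut coordinates (distinct, sorted): [7, 14, 19, 29, 38, 46, 54, 60, 61, 83, 91, 99, 109, 119, 121, 138, 145, 159, 173, 189, 200, 209, 217, 227]

Fragment lengths:
  7→14: 7 bp
  14→19: 5 bp
  19→29: 10 bp
  29→38: 9 bp
  38→46: 8 bp
  46→54: 8 bp
  54→60: 6 bp
  60→61: 1 bp
  61→83: 22 bp
  83→91: 8 bp
  91→99: 8 bp
  99→109: 10 bp
  109→119: 10 bp
  119→121: 2 bp
  121→138: 17 bp
  138→145: 7 bp
  145→159: 14 bp
  159→173: 14 bp
  173→189: 16 bp
  189→200: 11 bp
  200→209: 9 bp
  209→217: 8 bp
  217→227: 10 bp
  227→7 (wrap): 228-227+7 = 8 bp

[1,2,5,6,7,7,8,8,8,8,8,8,9,9,10,10,10,10,11,14,14,16,17,22]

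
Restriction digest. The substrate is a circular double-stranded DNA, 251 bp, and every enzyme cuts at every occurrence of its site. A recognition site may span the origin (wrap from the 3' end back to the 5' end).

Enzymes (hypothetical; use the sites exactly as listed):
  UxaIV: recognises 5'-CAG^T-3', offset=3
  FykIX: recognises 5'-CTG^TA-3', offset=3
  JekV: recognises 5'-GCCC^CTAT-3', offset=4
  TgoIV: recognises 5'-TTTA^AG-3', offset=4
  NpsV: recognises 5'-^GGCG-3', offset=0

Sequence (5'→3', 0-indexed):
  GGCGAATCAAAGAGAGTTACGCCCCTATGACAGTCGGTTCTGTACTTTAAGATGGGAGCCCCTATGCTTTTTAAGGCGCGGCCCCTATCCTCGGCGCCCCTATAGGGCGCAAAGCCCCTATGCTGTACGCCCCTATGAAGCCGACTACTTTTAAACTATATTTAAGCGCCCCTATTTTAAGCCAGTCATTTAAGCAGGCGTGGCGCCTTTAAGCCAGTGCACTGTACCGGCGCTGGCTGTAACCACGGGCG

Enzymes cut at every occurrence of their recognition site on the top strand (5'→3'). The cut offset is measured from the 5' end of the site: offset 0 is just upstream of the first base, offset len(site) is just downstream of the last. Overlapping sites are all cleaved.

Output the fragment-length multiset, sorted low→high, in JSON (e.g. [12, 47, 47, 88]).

[1,4,4,4,5,6,6,6,7,7,7,7,7,7,8,8,8,8,9,9,10,10,11,12,12,12,24,32]

Per-enzyme occurrences:
  UxaIV CAGT/3: at [30, 182, 214] ⇒ [33, 185, 217]
  FykIX CTGTA/3: at [39, 122, 221, 236] ⇒ [42, 125, 224, 239]
  JekV GCCCCTAT/4: at [20, 57, 80, 95, 113, 128, 167] ⇒ [24, 61, 84, 99, 117, 132, 171]
  TgoIV TTTAAG/4: at [45, 69, 160, 175, 188, 207] ⇒ [49, 73, 164, 179, 192, 211]
  NpsV GGCG/0: at [0, 74, 92, 105, 196, 201, 228, 247] ⇒ [0, 74, 92, 105, 196, 201, 228, 247]

Pooled cuts: [0, 24, 33, 42, 49, 61, 73, 74, 84, 92, 99, 105, 117, 125, 132, 164, 171, 179, 185, 192, 196, 201, 211, 217, 224, 228, 239, 247]

Fragment lengths:
  0→24: 24 bp
  24→33: 9 bp
  33→42: 9 bp
  42→49: 7 bp
  49→61: 12 bp
  61→73: 12 bp
  73→74: 1 bp
  74→84: 10 bp
  84→92: 8 bp
  92→99: 7 bp
  99→105: 6 bp
  105→117: 12 bp
  117→125: 8 bp
  125→132: 7 bp
  132→164: 32 bp
  164→171: 7 bp
  171→179: 8 bp
  179→185: 6 bp
  185→192: 7 bp
  192→196: 4 bp
  196→201: 5 bp
  201→211: 10 bp
  211→217: 6 bp
  217→224: 7 bp
  224→228: 4 bp
  228→239: 11 bp
  239→247: 8 bp
  247→0 (wrap): 251-247+0 = 4 bp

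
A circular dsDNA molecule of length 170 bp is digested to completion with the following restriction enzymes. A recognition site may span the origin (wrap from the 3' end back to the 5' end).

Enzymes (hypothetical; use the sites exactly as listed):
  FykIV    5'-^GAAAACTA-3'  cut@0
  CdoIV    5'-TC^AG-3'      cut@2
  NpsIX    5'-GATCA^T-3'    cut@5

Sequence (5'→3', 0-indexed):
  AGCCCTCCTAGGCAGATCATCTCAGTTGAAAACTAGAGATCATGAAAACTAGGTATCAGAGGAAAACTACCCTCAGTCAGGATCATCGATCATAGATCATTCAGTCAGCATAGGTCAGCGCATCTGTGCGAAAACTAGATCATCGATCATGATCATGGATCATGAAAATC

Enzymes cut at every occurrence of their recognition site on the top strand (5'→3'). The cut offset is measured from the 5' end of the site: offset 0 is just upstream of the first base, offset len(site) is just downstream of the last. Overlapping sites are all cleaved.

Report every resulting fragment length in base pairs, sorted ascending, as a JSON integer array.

Per-enzyme occurrences:
  FykIV (GAAAACTA, off=0): starts [27, 43, 61, 129] → cuts [27, 43, 61, 129]
  CdoIV (TCAG, off=2): starts [21, 55, 72, 76, 100, 104, 114, 168] → cuts [0, 23, 57, 74, 78, 102, 106, 116]
  NpsIX (GATCAT, off=5): starts [14, 37, 80, 87, 94, 137, 144, 150, 157] → cuts [19, 42, 85, 92, 99, 142, 149, 155, 162]

All cut coordinates (distinct, sorted): [0, 19, 23, 27, 42, 43, 57, 61, 74, 78, 85, 92, 99, 102, 106, 116, 129, 142, 149, 155, 162]

Fragments:
  0→19: 19 bp
  19→23: 4 bp
  23→27: 4 bp
  27→42: 15 bp
  42→43: 1 bp
  43→57: 14 bp
  57→61: 4 bp
  61→74: 13 bp
  74→78: 4 bp
  78→85: 7 bp
  85→92: 7 bp
  92→99: 7 bp
  99→102: 3 bp
  102→106: 4 bp
  106→116: 10 bp
  116→129: 13 bp
  129→142: 13 bp
  142→149: 7 bp
  149→155: 6 bp
  155→162: 7 bp
  162→0 (wrap): 170-162+0 = 8 bp

[1,3,4,4,4,4,4,6,7,7,7,7,7,8,10,13,13,13,14,15,19]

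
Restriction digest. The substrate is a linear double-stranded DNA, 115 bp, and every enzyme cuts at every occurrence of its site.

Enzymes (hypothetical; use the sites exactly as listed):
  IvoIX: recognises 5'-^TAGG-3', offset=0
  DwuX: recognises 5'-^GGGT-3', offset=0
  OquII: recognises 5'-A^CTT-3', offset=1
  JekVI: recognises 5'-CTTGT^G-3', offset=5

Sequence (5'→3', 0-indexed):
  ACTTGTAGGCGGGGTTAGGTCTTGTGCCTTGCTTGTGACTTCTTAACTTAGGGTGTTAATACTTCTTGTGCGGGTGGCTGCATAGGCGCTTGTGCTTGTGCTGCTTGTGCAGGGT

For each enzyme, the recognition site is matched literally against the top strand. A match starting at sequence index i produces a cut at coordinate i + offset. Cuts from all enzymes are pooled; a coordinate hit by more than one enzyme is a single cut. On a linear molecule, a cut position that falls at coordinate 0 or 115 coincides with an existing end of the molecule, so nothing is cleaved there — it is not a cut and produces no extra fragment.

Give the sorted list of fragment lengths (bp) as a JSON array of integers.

Per-enzyme occurrences:
  IvoIX (TAGG, off=0): starts [5, 15, 48, 82] → cuts [5, 15, 48, 82]
  DwuX (GGGT, off=0): starts [11, 50, 71, 111] → cuts [11, 50, 71, 111]
  OquII (ACTT, off=1): starts [0, 37, 45, 60] → cuts [1, 38, 46, 61]
  JekVI (CTTGTG, off=5): starts [20, 31, 64, 88, 94, 103] → cuts [25, 36, 69, 93, 99, 108]

All cut coordinates (distinct, sorted): [1, 5, 11, 15, 25, 36, 38, 46, 48, 50, 61, 69, 71, 82, 93, 99, 108, 111]

Fragments:
  [0,1): 1 bp
  [1,5): 4 bp
  [5,11): 6 bp
  [11,15): 4 bp
  [15,25): 10 bp
  [25,36): 11 bp
  [36,38): 2 bp
  [38,46): 8 bp
  [46,48): 2 bp
  [48,50): 2 bp
  [50,61): 11 bp
  [61,69): 8 bp
  [69,71): 2 bp
  [71,82): 11 bp
  [82,93): 11 bp
  [93,99): 6 bp
  [99,108): 9 bp
  [108,111): 3 bp
  [111,115): 4 bp

[1,2,2,2,2,3,4,4,4,6,6,8,8,9,10,11,11,11,11]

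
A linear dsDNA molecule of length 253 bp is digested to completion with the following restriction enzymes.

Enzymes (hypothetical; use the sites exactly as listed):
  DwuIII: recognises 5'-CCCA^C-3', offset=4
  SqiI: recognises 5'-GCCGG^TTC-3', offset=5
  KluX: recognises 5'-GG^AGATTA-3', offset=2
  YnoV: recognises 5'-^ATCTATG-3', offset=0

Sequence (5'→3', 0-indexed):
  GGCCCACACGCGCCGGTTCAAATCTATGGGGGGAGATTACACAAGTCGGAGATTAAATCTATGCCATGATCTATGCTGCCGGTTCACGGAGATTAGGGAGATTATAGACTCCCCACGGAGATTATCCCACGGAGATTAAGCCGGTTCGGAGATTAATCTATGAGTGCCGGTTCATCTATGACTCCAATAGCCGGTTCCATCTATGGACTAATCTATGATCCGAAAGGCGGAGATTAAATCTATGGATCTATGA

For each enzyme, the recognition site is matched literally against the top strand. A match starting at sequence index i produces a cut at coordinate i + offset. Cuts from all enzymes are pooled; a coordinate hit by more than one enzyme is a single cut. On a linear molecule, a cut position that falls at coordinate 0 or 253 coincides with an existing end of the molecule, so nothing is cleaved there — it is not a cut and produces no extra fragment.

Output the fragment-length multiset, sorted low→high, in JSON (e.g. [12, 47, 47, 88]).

[3,3,3,4,5,5,6,6,7,7,7,8,8,9,10,11,12,12,12,12,14,15,16,17,20,21]

Scan for sites:
  DwuIII CCCAC/4: at [2, 111, 125] ⇒ [6, 115, 129]
  SqiI GCCGGTTC/5: at [11, 77, 139, 165, 189] ⇒ [16, 82, 144, 170, 194]
  KluX GGAGATTA/2: at [31, 47, 87, 96, 116, 130, 147, 228] ⇒ [33, 49, 89, 98, 118, 132, 149, 230]
  YnoV ATCTATG/0: at [21, 56, 68, 155, 173, 198, 210, 237, 245] ⇒ [21, 56, 68, 155, 173, 198, 210, 237, 245]

All cut coordinates (distinct, sorted): [6, 16, 21, 33, 49, 56, 68, 82, 89, 98, 115, 118, 129, 132, 144, 149, 155, 170, 173, 194, 198, 210, 230, 237, 245]

Fragment lengths:
  [0,6): 6 bp
  [6,16): 10 bp
  [16,21): 5 bp
  [21,33): 12 bp
  [33,49): 16 bp
  [49,56): 7 bp
  [56,68): 12 bp
  [68,82): 14 bp
  [82,89): 7 bp
  [89,98): 9 bp
  [98,115): 17 bp
  [115,118): 3 bp
  [118,129): 11 bp
  [129,132): 3 bp
  [132,144): 12 bp
  [144,149): 5 bp
  [149,155): 6 bp
  [155,170): 15 bp
  [170,173): 3 bp
  [173,194): 21 bp
  [194,198): 4 bp
  [198,210): 12 bp
  [210,230): 20 bp
  [230,237): 7 bp
  [237,245): 8 bp
  [245,253): 8 bp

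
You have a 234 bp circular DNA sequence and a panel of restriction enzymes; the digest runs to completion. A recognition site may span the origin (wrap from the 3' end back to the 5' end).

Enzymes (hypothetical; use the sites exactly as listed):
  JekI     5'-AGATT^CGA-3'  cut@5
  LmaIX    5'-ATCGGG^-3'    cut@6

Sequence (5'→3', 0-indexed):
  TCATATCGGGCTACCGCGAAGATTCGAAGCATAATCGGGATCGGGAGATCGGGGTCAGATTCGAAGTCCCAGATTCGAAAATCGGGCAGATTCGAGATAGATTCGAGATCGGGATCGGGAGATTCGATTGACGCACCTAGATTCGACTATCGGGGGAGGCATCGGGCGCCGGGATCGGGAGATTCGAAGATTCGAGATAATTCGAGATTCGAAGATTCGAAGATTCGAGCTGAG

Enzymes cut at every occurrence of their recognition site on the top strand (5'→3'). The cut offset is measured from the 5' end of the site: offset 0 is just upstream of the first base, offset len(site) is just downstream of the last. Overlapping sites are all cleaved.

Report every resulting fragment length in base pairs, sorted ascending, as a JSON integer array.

Per-enzyme occurrences:
  JekI (AGATTCGA, off=5): starts [19, 56, 70, 87, 98, 119, 138, 179, 187, 204, 212, 220] → cuts [24, 61, 75, 92, 103, 124, 143, 184, 192, 209, 217, 225]
  LmaIX (ATCGGG, off=6): starts [4, 33, 39, 47, 80, 107, 113, 148, 160, 173] → cuts [10, 39, 45, 53, 86, 113, 119, 154, 166, 179]

Pooled cuts: [10, 24, 39, 45, 53, 61, 75, 86, 92, 103, 113, 119, 124, 143, 154, 166, 179, 184, 192, 209, 217, 225]

Fragment lengths:
  10→24: 14 bp
  24→39: 15 bp
  39→45: 6 bp
  45→53: 8 bp
  53→61: 8 bp
  61→75: 14 bp
  75→86: 11 bp
  86→92: 6 bp
  92→103: 11 bp
  103→113: 10 bp
  113→119: 6 bp
  119→124: 5 bp
  124→143: 19 bp
  143→154: 11 bp
  154→166: 12 bp
  166→179: 13 bp
  179→184: 5 bp
  184→192: 8 bp
  192→209: 17 bp
  209→217: 8 bp
  217→225: 8 bp
  225→10 (wrap): 234-225+10 = 19 bp

[5,5,6,6,6,8,8,8,8,8,10,11,11,11,12,13,14,14,15,17,19,19]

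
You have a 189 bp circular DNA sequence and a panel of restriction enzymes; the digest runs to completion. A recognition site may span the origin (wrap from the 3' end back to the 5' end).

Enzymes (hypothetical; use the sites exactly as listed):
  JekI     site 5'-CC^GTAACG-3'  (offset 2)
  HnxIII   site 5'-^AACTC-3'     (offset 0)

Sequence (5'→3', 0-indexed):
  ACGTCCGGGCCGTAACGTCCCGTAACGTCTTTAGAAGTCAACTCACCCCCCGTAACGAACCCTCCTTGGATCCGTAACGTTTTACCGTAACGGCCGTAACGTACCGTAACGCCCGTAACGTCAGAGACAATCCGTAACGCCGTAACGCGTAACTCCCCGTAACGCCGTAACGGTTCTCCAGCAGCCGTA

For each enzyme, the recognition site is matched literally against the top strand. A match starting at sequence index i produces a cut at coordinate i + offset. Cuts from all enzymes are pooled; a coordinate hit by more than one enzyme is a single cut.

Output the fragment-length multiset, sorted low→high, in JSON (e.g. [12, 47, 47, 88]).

[8,8,8,9,9,9,10,10,12,13,14,18,19,20,22]

Per-enzyme occurrences:
  JekI (CCGTAACG, off=2): starts [9, 19, 49, 71, 84, 93, 103, 112, 131, 139, 156, 164, 184] → cuts [11, 21, 51, 73, 86, 95, 105, 114, 133, 141, 158, 166, 186]
  HnxIII (AACTC, off=0): starts [39, 150] → cuts [39, 150]

All cut coordinates (distinct, sorted): [11, 21, 39, 51, 73, 86, 95, 105, 114, 133, 141, 150, 158, 166, 186]

Fragment lengths:
  11→21: 10 bp
  21→39: 18 bp
  39→51: 12 bp
  51→73: 22 bp
  73→86: 13 bp
  86→95: 9 bp
  95→105: 10 bp
  105→114: 9 bp
  114→133: 19 bp
  133→141: 8 bp
  141→150: 9 bp
  150→158: 8 bp
  158→166: 8 bp
  166→186: 20 bp
  186→11 (wrap): 189-186+11 = 14 bp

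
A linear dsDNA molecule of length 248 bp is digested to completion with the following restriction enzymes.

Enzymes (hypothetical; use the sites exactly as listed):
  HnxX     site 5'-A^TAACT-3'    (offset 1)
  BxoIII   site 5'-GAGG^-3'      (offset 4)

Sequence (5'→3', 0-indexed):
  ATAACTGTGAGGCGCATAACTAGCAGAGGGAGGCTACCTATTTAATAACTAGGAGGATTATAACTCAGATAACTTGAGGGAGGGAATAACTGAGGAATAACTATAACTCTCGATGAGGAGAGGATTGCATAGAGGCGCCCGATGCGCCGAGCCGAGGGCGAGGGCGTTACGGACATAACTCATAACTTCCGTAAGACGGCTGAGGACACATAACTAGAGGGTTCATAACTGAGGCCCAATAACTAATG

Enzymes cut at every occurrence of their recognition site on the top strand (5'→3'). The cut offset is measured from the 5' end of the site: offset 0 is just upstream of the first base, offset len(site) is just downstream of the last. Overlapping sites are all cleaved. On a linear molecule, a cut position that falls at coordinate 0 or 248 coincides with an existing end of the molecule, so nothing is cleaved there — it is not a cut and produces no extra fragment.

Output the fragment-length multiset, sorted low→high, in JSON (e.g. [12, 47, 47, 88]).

[1,2,3,4,4,4,4,5,5,5,5,6,6,7,9,9,9,9,10,10,11,11,12,12,12,13,15,22,23]

Scan for sites:
  HnxX ATAACT/1: at [0, 15, 44, 59, 68, 85, 96, 102, 174, 181, 209, 224, 238] ⇒ [1, 16, 45, 60, 69, 86, 97, 103, 175, 182, 210, 225, 239]
  BxoIII GAGG/4: at [8, 25, 29, 52, 75, 79, 91, 114, 119, 131, 153, 159, 201, 216, 230] ⇒ [12, 29, 33, 56, 79, 83, 95, 118, 123, 135, 157, 163, 205, 220, 234]

All cut coordinates (distinct, sorted): [1, 12, 16, 29, 33, 45, 56, 60, 69, 79, 83, 86, 95, 97, 103, 118, 123, 135, 157, 163, 175, 182, 205, 210, 220, 225, 234, 239]

Fragment lengths:
  [0,1): 1 bp
  [1,12): 11 bp
  [12,16): 4 bp
  [16,29): 13 bp
  [29,33): 4 bp
  [33,45): 12 bp
  [45,56): 11 bp
  [56,60): 4 bp
  [60,69): 9 bp
  [69,79): 10 bp
  [79,83): 4 bp
  [83,86): 3 bp
  [86,95): 9 bp
  [95,97): 2 bp
  [97,103): 6 bp
  [103,118): 15 bp
  [118,123): 5 bp
  [123,135): 12 bp
  [135,157): 22 bp
  [157,163): 6 bp
  [163,175): 12 bp
  [175,182): 7 bp
  [182,205): 23 bp
  [205,210): 5 bp
  [210,220): 10 bp
  [220,225): 5 bp
  [225,234): 9 bp
  [234,239): 5 bp
  [239,248): 9 bp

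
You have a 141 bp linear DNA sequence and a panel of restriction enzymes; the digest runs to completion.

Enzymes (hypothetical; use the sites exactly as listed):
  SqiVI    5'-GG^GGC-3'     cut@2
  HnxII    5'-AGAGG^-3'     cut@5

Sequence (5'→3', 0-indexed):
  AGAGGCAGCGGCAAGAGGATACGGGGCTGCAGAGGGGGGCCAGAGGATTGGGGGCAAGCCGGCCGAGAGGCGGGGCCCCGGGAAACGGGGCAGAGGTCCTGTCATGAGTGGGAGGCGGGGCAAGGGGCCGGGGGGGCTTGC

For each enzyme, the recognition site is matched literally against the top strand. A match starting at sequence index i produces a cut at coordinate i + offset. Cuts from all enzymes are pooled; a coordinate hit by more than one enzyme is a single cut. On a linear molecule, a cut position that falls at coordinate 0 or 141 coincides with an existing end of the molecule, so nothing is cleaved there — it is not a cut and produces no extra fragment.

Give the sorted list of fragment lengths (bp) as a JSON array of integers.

Site scan:
  SqiVI (GGGGC, off=2): starts [22, 35, 50, 71, 86, 116, 123, 132] → cuts [24, 37, 52, 73, 88, 118, 125, 134]
  HnxII (AGAGG, off=5): starts [0, 13, 30, 41, 65, 91] → cuts [5, 18, 35, 46, 70, 96]

Pooled cuts: [5, 18, 24, 35, 37, 46, 52, 70, 73, 88, 96, 118, 125, 134]

Fragment lengths:
  [0,5): 5 bp
  [5,18): 13 bp
  [18,24): 6 bp
  [24,35): 11 bp
  [35,37): 2 bp
  [37,46): 9 bp
  [46,52): 6 bp
  [52,70): 18 bp
  [70,73): 3 bp
  [73,88): 15 bp
  [88,96): 8 bp
  [96,118): 22 bp
  [118,125): 7 bp
  [125,134): 9 bp
  [134,141): 7 bp

[2,3,5,6,6,7,7,8,9,9,11,13,15,18,22]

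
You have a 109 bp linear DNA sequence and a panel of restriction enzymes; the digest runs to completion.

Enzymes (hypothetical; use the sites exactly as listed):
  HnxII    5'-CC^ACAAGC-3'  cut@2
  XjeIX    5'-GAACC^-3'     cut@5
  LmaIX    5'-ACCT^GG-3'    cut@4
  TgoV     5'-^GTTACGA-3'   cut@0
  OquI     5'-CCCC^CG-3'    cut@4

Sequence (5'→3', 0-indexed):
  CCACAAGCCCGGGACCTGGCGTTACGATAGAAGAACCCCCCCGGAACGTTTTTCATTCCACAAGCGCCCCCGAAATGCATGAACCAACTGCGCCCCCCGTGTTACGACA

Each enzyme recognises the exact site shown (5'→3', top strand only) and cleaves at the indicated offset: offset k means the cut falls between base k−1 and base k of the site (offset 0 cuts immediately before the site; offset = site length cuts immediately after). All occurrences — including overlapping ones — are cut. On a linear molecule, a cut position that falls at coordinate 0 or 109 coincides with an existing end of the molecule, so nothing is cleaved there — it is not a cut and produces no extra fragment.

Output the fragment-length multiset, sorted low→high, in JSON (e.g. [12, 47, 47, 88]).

[2,3,3,4,9,11,12,15,15,17,18]

Per-enzyme occurrences:
  HnxII (CCACAAGC, off=2): starts [0, 57] → cuts [2, 59]
  XjeIX (GAACC, off=5): starts [32, 80] → cuts [37, 85]
  LmaIX (ACCTGG, off=4): starts [13] → cuts [17]
  TgoV (GTTACGA, off=0): starts [20, 100] → cuts [20, 100]
  OquI (CCCCCG, off=4): starts [37, 66, 93] → cuts [41, 70, 97]

Pooled cuts: [2, 17, 20, 37, 41, 59, 70, 85, 97, 100]

Fragment lengths:
  [0,2): 2 bp
  [2,17): 15 bp
  [17,20): 3 bp
  [20,37): 17 bp
  [37,41): 4 bp
  [41,59): 18 bp
  [59,70): 11 bp
  [70,85): 15 bp
  [85,97): 12 bp
  [97,100): 3 bp
  [100,109): 9 bp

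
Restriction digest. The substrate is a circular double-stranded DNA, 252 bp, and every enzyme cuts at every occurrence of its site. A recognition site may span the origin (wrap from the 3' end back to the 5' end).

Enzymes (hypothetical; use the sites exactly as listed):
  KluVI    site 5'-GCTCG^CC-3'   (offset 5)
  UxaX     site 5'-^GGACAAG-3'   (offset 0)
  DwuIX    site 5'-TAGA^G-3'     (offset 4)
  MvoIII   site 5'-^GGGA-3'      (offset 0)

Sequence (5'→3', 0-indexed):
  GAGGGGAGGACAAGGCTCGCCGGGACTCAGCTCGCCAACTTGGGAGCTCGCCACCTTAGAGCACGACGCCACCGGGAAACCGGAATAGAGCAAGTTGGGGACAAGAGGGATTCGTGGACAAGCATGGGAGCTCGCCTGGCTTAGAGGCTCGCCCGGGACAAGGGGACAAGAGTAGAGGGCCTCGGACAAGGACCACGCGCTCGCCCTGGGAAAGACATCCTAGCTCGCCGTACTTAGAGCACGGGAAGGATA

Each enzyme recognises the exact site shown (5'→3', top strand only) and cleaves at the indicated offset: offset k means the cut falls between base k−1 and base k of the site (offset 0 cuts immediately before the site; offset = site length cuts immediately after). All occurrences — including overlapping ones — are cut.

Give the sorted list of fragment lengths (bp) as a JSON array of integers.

Scan for sites:
  KluVI (GCTCGCC, off=5): starts [14, 29, 45, 129, 146, 198, 222] → cuts [19, 34, 50, 134, 151, 203, 227]
  UxaX (GGACAAG, off=0): starts [7, 98, 115, 155, 163, 183] → cuts [7, 98, 115, 155, 163, 183]
  DwuIX (TAGAG, off=4): starts [56, 85, 141, 172, 234, 250] → cuts [2, 60, 89, 145, 176, 238]
  MvoIII (GGGA, off=0): starts [3, 21, 41, 73, 97, 106, 125, 154, 162, 207, 242] → cuts [3, 21, 41, 73, 97, 106, 125, 154, 162, 207, 242]

Pooled cuts: [2, 3, 7, 19, 21, 34, 41, 50, 60, 73, 89, 97, 98, 106, 115, 125, 134, 145, 151, 154, 155, 162, 163, 176, 183, 203, 207, 227, 238, 242]

Fragment lengths:
  2→3: 1 bp
  3→7: 4 bp
  7→19: 12 bp
  19→21: 2 bp
  21→34: 13 bp
  34→41: 7 bp
  41→50: 9 bp
  50→60: 10 bp
  60→73: 13 bp
  73→89: 16 bp
  89→97: 8 bp
  97→98: 1 bp
  98→106: 8 bp
  106→115: 9 bp
  115→125: 10 bp
  125→134: 9 bp
  134→145: 11 bp
  145→151: 6 bp
  151→154: 3 bp
  154→155: 1 bp
  155→162: 7 bp
  162→163: 1 bp
  163→176: 13 bp
  176→183: 7 bp
  183→203: 20 bp
  203→207: 4 bp
  207→227: 20 bp
  227→238: 11 bp
  238→242: 4 bp
  242→2 (wrap): 252-242+2 = 12 bp

[1,1,1,1,2,3,4,4,4,6,7,7,7,8,8,9,9,9,10,10,11,11,12,12,13,13,13,16,20,20]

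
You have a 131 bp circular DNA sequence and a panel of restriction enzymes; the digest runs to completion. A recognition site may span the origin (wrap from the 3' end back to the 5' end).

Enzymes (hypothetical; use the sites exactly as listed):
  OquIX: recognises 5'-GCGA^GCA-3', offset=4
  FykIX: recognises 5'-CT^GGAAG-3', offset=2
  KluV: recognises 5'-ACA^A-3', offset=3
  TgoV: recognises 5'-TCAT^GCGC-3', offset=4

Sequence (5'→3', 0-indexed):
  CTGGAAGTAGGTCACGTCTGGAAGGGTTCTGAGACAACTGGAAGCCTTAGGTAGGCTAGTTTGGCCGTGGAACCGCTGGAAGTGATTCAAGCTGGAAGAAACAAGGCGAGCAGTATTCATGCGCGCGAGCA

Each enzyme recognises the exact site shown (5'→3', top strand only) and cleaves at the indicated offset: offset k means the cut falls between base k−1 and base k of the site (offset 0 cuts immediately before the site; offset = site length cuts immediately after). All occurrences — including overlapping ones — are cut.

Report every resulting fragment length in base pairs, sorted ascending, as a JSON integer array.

[3,5,6,8,10,11,16,17,17,38]

Per-enzyme occurrences:
  OquIX (GCGAGCA, off=4): starts [105, 124] → cuts [109, 128]
  FykIX (CTGGAAG, off=2): starts [0, 17, 37, 75, 91] → cuts [2, 19, 39, 77, 93]
  KluV (ACAA, off=3): starts [33, 100] → cuts [36, 103]
  TgoV (TCATGCGC, off=4): starts [116] → cuts [120]

Pooled cuts: [2, 19, 36, 39, 77, 93, 103, 109, 120, 128]

Fragments:
  2→19: 17 bp
  19→36: 17 bp
  36→39: 3 bp
  39→77: 38 bp
  77→93: 16 bp
  93→103: 10 bp
  103→109: 6 bp
  109→120: 11 bp
  120→128: 8 bp
  128→2 (wrap): 131-128+2 = 5 bp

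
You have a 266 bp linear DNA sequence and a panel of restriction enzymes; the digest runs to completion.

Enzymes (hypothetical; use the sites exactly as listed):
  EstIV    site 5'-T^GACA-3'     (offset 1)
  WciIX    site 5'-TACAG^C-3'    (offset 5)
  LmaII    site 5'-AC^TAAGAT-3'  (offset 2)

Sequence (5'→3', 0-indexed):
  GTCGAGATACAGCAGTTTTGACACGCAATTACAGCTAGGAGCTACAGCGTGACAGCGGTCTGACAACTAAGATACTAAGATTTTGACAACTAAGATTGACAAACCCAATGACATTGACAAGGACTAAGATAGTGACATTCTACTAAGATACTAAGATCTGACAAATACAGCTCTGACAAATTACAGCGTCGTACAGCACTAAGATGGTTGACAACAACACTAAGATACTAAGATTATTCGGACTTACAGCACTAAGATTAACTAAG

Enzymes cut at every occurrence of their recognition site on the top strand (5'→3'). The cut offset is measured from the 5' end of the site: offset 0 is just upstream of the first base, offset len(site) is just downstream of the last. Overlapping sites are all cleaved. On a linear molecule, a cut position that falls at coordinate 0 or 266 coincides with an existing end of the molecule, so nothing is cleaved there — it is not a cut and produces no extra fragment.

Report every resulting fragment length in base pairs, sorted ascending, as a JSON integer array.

Site scan:
  EstIV (TGACA, off=1): starts [18, 49, 60, 83, 96, 108, 114, 132, 158, 173, 208] → cuts [19, 50, 61, 84, 97, 109, 115, 133, 159, 174, 209]
  WciIX (TACAGC, off=5): starts [7, 29, 42, 165, 181, 191, 244] → cuts [12, 34, 47, 170, 186, 196, 249]
  LmaII (ACTAAGAT, off=2): starts [65, 73, 88, 122, 141, 149, 197, 218, 226, 250] → cuts [67, 75, 90, 124, 143, 151, 199, 220, 228, 252]

Pooled cuts: [12, 19, 34, 47, 50, 61, 67, 75, 84, 90, 97, 109, 115, 124, 133, 143, 151, 159, 170, 174, 186, 196, 199, 209, 220, 228, 249, 252]

Fragment lengths:
  [0,12): 12 bp
  [12,19): 7 bp
  [19,34): 15 bp
  [34,47): 13 bp
  [47,50): 3 bp
  [50,61): 11 bp
  [61,67): 6 bp
  [67,75): 8 bp
  [75,84): 9 bp
  [84,90): 6 bp
  [90,97): 7 bp
  [97,109): 12 bp
  [109,115): 6 bp
  [115,124): 9 bp
  [124,133): 9 bp
  [133,143): 10 bp
  [143,151): 8 bp
  [151,159): 8 bp
  [159,170): 11 bp
  [170,174): 4 bp
  [174,186): 12 bp
  [186,196): 10 bp
  [196,199): 3 bp
  [199,209): 10 bp
  [209,220): 11 bp
  [220,228): 8 bp
  [228,249): 21 bp
  [249,252): 3 bp
  [252,266): 14 bp

[3,3,3,4,6,6,6,7,7,8,8,8,8,9,9,9,10,10,10,11,11,11,12,12,12,13,14,15,21]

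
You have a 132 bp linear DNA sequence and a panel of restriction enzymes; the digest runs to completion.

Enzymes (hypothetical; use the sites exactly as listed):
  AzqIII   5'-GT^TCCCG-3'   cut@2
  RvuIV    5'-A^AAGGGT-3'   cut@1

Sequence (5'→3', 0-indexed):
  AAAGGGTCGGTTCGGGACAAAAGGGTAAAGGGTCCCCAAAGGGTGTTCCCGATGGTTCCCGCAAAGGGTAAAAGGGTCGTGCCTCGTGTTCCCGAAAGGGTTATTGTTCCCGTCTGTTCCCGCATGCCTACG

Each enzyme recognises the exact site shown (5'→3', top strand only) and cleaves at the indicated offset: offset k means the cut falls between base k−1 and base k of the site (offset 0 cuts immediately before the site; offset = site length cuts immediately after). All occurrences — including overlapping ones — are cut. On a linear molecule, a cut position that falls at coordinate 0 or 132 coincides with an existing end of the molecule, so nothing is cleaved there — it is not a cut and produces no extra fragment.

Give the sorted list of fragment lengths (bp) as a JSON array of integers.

Scan for sites:
  AzqIII (GTTCCCG, off=2): starts [44, 54, 87, 105, 115] → cuts [46, 56, 89, 107, 117]
  RvuIV (AAAGGGT, off=1): starts [0, 19, 26, 37, 62, 70, 94] → cuts [1, 20, 27, 38, 63, 71, 95]

Pooled cuts: [1, 20, 27, 38, 46, 56, 63, 71, 89, 95, 107, 117]

Fragments:
  [0,1): 1 bp
  [1,20): 19 bp
  [20,27): 7 bp
  [27,38): 11 bp
  [38,46): 8 bp
  [46,56): 10 bp
  [56,63): 7 bp
  [63,71): 8 bp
  [71,89): 18 bp
  [89,95): 6 bp
  [95,107): 12 bp
  [107,117): 10 bp
  [117,132): 15 bp

[1,6,7,7,8,8,10,10,11,12,15,18,19]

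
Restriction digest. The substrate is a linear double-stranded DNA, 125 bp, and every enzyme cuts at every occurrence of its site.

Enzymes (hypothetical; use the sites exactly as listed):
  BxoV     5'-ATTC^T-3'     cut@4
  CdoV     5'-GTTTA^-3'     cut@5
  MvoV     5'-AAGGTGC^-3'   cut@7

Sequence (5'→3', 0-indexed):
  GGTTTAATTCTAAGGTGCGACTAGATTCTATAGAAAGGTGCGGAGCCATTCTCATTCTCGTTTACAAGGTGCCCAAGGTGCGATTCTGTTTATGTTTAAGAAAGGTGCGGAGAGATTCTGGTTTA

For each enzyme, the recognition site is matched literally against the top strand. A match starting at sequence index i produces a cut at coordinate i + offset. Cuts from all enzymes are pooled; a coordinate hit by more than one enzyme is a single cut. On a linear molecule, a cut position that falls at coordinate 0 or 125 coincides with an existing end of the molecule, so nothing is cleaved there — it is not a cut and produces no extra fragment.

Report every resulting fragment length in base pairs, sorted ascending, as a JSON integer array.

Scan for sites:
  BxoV ATTCT/4: at [6, 24, 47, 53, 82, 114] ⇒ [10, 28, 51, 57, 86, 118]
  CdoV GTTTA/5: at [1, 59, 87, 93, 120] ⇒ [6, 64, 92, 98] (position 125 is a terminus of the linear molecule — no cut)
  MvoV AAGGTGC/7: at [11, 34, 65, 74, 101] ⇒ [18, 41, 72, 81, 108]

All cut coordinates (distinct, sorted): [6, 10, 18, 28, 41, 51, 57, 64, 72, 81, 86, 92, 98, 108, 118]

Fragment lengths:
  [0,6): 6 bp
  [6,10): 4 bp
  [10,18): 8 bp
  [18,28): 10 bp
  [28,41): 13 bp
  [41,51): 10 bp
  [51,57): 6 bp
  [57,64): 7 bp
  [64,72): 8 bp
  [72,81): 9 bp
  [81,86): 5 bp
  [86,92): 6 bp
  [92,98): 6 bp
  [98,108): 10 bp
  [108,118): 10 bp
  [118,125): 7 bp

[4,5,6,6,6,6,7,7,8,8,9,10,10,10,10,13]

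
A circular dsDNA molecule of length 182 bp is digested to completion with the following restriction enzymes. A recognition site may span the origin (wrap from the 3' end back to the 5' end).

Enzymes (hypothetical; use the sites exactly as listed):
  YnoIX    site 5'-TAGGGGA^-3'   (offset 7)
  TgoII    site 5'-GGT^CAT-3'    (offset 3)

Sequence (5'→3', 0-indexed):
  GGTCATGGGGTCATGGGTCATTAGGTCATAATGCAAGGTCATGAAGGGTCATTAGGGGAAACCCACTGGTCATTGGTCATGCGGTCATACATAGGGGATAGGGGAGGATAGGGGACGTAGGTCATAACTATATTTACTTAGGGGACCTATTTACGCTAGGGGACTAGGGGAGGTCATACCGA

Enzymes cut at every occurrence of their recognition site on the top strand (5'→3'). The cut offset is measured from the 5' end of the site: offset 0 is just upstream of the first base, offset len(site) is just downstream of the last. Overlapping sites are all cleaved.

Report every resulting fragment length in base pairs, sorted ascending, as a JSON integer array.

Scan for sites:
  YnoIX TAGGGGA/7: at [52, 91, 98, 108, 138, 156, 164] ⇒ [59, 98, 105, 115, 145, 163, 171]
  TgoII GGTCAT/3: at [0, 8, 15, 23, 36, 46, 67, 74, 82, 119, 171] ⇒ [3, 11, 18, 26, 39, 49, 70, 77, 85, 122, 174]

All cut coordinates (distinct, sorted): [3, 11, 18, 26, 39, 49, 59, 70, 77, 85, 98, 105, 115, 122, 145, 163, 171, 174]

Fragments:
  3→11: 8 bp
  11→18: 7 bp
  18→26: 8 bp
  26→39: 13 bp
  39→49: 10 bp
  49→59: 10 bp
  59→70: 11 bp
  70→77: 7 bp
  77→85: 8 bp
  85→98: 13 bp
  98→105: 7 bp
  105→115: 10 bp
  115→122: 7 bp
  122→145: 23 bp
  145→163: 18 bp
  163→171: 8 bp
  171→174: 3 bp
  174→3 (wrap): 182-174+3 = 11 bp

[3,7,7,7,7,8,8,8,8,10,10,10,11,11,13,13,18,23]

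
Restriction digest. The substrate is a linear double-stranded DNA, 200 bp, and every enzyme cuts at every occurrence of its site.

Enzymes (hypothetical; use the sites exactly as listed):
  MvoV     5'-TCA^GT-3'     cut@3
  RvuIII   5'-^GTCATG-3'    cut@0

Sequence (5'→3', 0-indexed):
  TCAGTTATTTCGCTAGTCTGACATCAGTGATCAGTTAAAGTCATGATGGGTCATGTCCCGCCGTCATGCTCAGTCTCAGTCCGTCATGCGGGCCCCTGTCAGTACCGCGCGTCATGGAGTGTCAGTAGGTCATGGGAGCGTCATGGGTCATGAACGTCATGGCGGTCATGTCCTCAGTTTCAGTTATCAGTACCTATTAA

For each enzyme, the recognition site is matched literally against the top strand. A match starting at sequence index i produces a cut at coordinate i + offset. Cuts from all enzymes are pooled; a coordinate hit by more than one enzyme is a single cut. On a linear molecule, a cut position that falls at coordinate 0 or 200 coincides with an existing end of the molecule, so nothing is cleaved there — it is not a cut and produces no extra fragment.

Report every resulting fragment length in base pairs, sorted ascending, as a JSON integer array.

Per-enzyme occurrences:
  MvoV (TCAGT, off=3): starts [0, 23, 30, 69, 75, 98, 121, 173, 179, 186] → cuts [3, 26, 33, 72, 78, 101, 124, 176, 182, 189]
  RvuIII (GTCATG, off=0): starts [39, 49, 62, 82, 110, 128, 139, 146, 155, 164] → cuts [39, 49, 62, 82, 110, 128, 139, 146, 155, 164]

Pooled cuts: [3, 26, 33, 39, 49, 62, 72, 78, 82, 101, 110, 124, 128, 139, 146, 155, 164, 176, 182, 189]

Fragment lengths:
  [0,3): 3 bp
  [3,26): 23 bp
  [26,33): 7 bp
  [33,39): 6 bp
  [39,49): 10 bp
  [49,62): 13 bp
  [62,72): 10 bp
  [72,78): 6 bp
  [78,82): 4 bp
  [82,101): 19 bp
  [101,110): 9 bp
  [110,124): 14 bp
  [124,128): 4 bp
  [128,139): 11 bp
  [139,146): 7 bp
  [146,155): 9 bp
  [155,164): 9 bp
  [164,176): 12 bp
  [176,182): 6 bp
  [182,189): 7 bp
  [189,200): 11 bp

[3,4,4,6,6,6,7,7,7,9,9,9,10,10,11,11,12,13,14,19,23]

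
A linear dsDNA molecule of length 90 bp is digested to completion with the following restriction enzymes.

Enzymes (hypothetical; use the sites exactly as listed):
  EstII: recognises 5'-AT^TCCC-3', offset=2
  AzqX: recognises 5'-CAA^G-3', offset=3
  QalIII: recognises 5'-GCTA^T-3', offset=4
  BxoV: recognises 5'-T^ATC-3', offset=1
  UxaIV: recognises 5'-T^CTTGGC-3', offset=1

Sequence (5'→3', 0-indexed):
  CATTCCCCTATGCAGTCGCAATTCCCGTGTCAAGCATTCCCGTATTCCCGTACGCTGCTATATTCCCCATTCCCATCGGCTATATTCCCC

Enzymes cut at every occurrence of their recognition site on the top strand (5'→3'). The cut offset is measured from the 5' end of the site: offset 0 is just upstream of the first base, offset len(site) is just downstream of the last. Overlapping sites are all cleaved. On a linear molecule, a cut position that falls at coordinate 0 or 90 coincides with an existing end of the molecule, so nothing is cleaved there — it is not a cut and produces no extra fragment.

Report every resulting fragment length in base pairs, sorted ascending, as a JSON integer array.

[3,3,3,4,5,7,8,11,12,15,19]

Per-enzyme occurrences:
  EstII ATTCCC/2: at [1, 20, 35, 43, 61, 68, 83] ⇒ [3, 22, 37, 45, 63, 70, 85]
  AzqX CAAG/3: at [30] ⇒ [33]
  QalIII GCTAT/4: at [56, 78] ⇒ [60, 82]
  BxoV (TATC, off=1): no sites
  UxaIV (TCTTGGC, off=1): no sites

All cut coordinates (distinct, sorted): [3, 22, 33, 37, 45, 60, 63, 70, 82, 85]

Fragment lengths:
  [0,3): 3 bp
  [3,22): 19 bp
  [22,33): 11 bp
  [33,37): 4 bp
  [37,45): 8 bp
  [45,60): 15 bp
  [60,63): 3 bp
  [63,70): 7 bp
  [70,82): 12 bp
  [82,85): 3 bp
  [85,90): 5 bp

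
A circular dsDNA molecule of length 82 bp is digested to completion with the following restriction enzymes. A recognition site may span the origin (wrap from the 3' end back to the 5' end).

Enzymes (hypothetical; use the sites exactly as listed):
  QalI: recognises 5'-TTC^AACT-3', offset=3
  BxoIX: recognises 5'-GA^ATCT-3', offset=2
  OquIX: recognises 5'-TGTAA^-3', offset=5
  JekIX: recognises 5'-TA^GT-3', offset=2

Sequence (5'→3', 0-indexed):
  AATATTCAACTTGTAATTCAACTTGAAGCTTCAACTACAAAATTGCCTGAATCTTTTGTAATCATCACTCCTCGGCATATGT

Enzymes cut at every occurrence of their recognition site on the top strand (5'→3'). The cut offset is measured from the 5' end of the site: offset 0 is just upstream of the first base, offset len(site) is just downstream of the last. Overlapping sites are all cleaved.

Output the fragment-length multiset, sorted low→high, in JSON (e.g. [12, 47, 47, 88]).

Per-enzyme occurrences:
  QalI (TTCAACT, off=3): starts [4, 16, 29] → cuts [7, 19, 32]
  BxoIX (GAATCT, off=2): starts [48] → cuts [50]
  OquIX (TGTAA, off=5): starts [11, 56, 79] → cuts [2, 16, 61]
  JekIX (TAGT, off=2): no sites

Pooled cuts: [2, 7, 16, 19, 32, 50, 61]

Fragment lengths:
  2→7: 5 bp
  7→16: 9 bp
  16→19: 3 bp
  19→32: 13 bp
  32→50: 18 bp
  50→61: 11 bp
  61→2 (wrap): 82-61+2 = 23 bp

[3,5,9,11,13,18,23]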